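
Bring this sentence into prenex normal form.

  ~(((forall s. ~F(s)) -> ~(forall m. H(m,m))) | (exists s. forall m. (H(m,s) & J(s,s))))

Rewrite implications/biconditionals: A → B as ¬A ∨ B.
  ~(~(forall s. ~F(s)) | ~(forall m. H(m,m)) | (exists s. forall m. (H(m,s) & J(s,s))))
Push ¬ through the quantifiers and connectives to reach negation normal form:
  (forall s. ~F(s)) & (forall m. H(m,m)) & (forall s. exists m. (~H(m,s) | ~J(s,s)))
Rename bound variables to avoid capture: s↦x, m↦q.
  (forall s. ~F(s)) & (forall m. H(m,m)) & (forall x. exists q. (~H(q,x) | ~J(x,x)))
Extract every quantifier outward, since the variables are now distinct and don't occur free across branches:
  forall s. forall m. forall x. exists q. (~F(s) & H(m,m) & (~H(q,x) | ~J(x,x)))

forall s. forall m. forall x. exists q. (~F(s) & H(m,m) & (~H(q,x) | ~J(x,x)))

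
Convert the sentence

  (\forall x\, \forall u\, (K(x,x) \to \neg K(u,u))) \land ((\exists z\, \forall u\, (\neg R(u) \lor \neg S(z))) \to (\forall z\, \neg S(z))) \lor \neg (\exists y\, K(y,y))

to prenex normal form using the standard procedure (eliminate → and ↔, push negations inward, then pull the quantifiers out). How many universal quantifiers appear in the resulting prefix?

Eliminate → and ↔ using ¬ and ∨.
  (\forall x\, \forall u\, (\neg K(x,x) \lor \neg K(u,u))) \land (\neg (\exists z\, \forall u\, (\neg R(u) \lor \neg S(z))) \lor (\forall z\, \neg S(z))) \lor \neg (\exists y\, K(y,y))
Drive negations inward (¬∀x A ≡ ∃x ¬A, ¬∃x A ≡ ∀x ¬A, De Morgan for ∧/∨):
  (\forall x\, \forall u\, (\neg K(x,x) \lor \neg K(u,u))) \land ((\forall z\, \exists u\, (R(u) \land S(z))) \lor (\forall z\, \neg S(z))) \lor (\forall y\, \neg K(y,y))
Standardize variables apart so no two quantifiers bind the same name: u↦u1, z↦b.
  (\forall x\, \forall u\, (\neg K(x,x) \lor \neg K(u,u))) \land ((\forall z\, \exists u1\, (R(u1) \land S(z))) \lor (\forall b\, \neg S(b))) \lor (\forall y\, \neg K(y,y))
Finally move all quantifiers to the prefix:
  \forall x\, \forall u\, \forall z\, \exists u1\, \forall b\, \forall y\, ((\neg K(x,x) \lor \neg K(u,u)) \land (R(u1) \land S(z) \lor \neg S(b)) \lor \neg K(y,y))
The prefix is \forall x \forall u \forall z \exists u1 \forall b \forall y: 5 universal, 1 existential.

5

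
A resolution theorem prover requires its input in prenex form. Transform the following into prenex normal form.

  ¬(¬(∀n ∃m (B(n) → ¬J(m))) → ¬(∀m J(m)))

Rewrite implications/biconditionals: A → B as ¬A ∨ B.
  ¬(¬¬(∀n ∃m (¬B(n) ∨ ¬J(m))) ∨ ¬(∀m J(m)))
Move each ¬ inward, flipping quantifiers it crosses:
  (∃n ∀m (B(n) ∧ J(m))) ∧ (∀m J(m))
Rename bound variables to avoid capture: m↦z.
  (∃n ∀m (B(n) ∧ J(m))) ∧ (∀z J(z))
Finally move all quantifiers to the prefix:
  ∃n ∀m ∀z (B(n) ∧ J(m) ∧ J(z))

∃n ∀m ∀z (B(n) ∧ J(m) ∧ J(z))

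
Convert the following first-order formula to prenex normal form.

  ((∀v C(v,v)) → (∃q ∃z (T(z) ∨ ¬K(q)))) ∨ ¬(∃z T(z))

∃v ∃q ∃z ∀y (¬C(v,v) ∨ T(z) ∨ ¬K(q) ∨ ¬T(y))

Rewrite implications/biconditionals: A → B as ¬A ∨ B.
  ¬(∀v C(v,v)) ∨ (∃q ∃z (T(z) ∨ ¬K(q))) ∨ ¬(∃z T(z))
Move each ¬ inward, flipping quantifiers it crosses:
  (∃v ¬C(v,v)) ∨ (∃q ∃z (T(z) ∨ ¬K(q))) ∨ (∀z ¬T(z))
Standardize variables apart so no two quantifiers bind the same name: z↦y.
  (∃v ¬C(v,v)) ∨ (∃q ∃z (T(z) ∨ ¬K(q))) ∨ (∀y ¬T(y))
Extract every quantifier outward, since the variables are now distinct and don't occur free across branches:
  ∃v ∃q ∃z ∀y (¬C(v,v) ∨ T(z) ∨ ¬K(q) ∨ ¬T(y))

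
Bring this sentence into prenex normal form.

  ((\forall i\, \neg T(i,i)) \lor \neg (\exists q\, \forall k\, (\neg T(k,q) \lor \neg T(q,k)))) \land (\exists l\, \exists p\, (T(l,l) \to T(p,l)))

\forall i\, \forall q\, \exists k\, \exists l\, \exists p\, ((\neg T(i,i) \lor T(k,q) \land T(q,k)) \land (\neg T(l,l) \lor T(p,l)))

Rewrite implications/biconditionals: A → B as ¬A ∨ B.
  ((\forall i\, \neg T(i,i)) \lor \neg (\exists q\, \forall k\, (\neg T(k,q) \lor \neg T(q,k)))) \land (\exists l\, \exists p\, (\neg T(l,l) \lor T(p,l)))
Drive negations inward (¬∀x A ≡ ∃x ¬A, ¬∃x A ≡ ∀x ¬A, De Morgan for ∧/∨):
  ((\forall i\, \neg T(i,i)) \lor (\forall q\, \exists k\, (T(k,q) \land T(q,k)))) \land (\exists l\, \exists p\, (\neg T(l,l) \lor T(p,l)))
All bound variables are already distinct, so no renaming is needed.
Extract every quantifier outward, since the variables are now distinct and don't occur free across branches:
  \forall i\, \forall q\, \exists k\, \exists l\, \exists p\, ((\neg T(i,i) \lor T(k,q) \land T(q,k)) \land (\neg T(l,l) \lor T(p,l)))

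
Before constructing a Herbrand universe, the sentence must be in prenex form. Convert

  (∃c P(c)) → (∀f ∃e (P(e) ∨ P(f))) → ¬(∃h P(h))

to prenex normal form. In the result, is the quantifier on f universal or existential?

First replace A → B with ¬A ∨ B.
  ¬(∃c P(c)) ∨ ¬(∀f ∃e (P(e) ∨ P(f))) ∨ ¬(∃h P(h))
Move each ¬ inward, flipping quantifiers it crosses:
  (∀c ¬P(c)) ∨ (∃f ∀e (¬P(e) ∧ ¬P(f))) ∨ (∀h ¬P(h))
Pull the quantifiers to the front (each side's bound variable is not free in the other side):
  ∀c ∃f ∀e ∀h (¬P(c) ∨ ¬P(e) ∧ ¬P(f) ∨ ¬P(h))
The quantifier ∀f sits under an odd number of negations (counting the antecedent side of each →), so it flips to ∃f.

existential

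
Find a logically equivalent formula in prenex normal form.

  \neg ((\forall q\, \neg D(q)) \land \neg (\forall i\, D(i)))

Move each ¬ inward, flipping quantifiers it crosses:
  (\exists q\, D(q)) \lor (\forall i\, D(i))
All bound variables are already distinct, so no renaming is needed.
Pull the quantifiers to the front (each side's bound variable is not free in the other side):
  \exists q\, \forall i\, (D(q) \lor D(i))

\exists q\, \forall i\, (D(q) \lor D(i))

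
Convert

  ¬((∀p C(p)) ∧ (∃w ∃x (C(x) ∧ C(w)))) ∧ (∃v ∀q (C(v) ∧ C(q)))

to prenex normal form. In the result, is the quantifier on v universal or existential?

Push ¬ through the quantifiers and connectives to reach negation normal form:
  ((∃p ¬C(p)) ∨ (∀w ∀x (¬C(x) ∨ ¬C(w)))) ∧ (∃v ∀q (C(v) ∧ C(q)))
All bound variables are already distinct, so no renaming is needed.
Finally move all quantifiers to the prefix:
  ∃p ∀w ∀x ∃v ∀q ((¬C(p) ∨ ¬C(x) ∨ ¬C(w)) ∧ C(v) ∧ C(q))
The quantifier ∃v sits under an even number of negations, so it remains existential.

existential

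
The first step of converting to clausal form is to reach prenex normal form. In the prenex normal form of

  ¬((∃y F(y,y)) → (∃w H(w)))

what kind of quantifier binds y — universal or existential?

Eliminate → and ↔ using ¬ and ∨.
  ¬(¬(∃y F(y,y)) ∨ (∃w H(w)))
Drive negations inward (¬∀x A ≡ ∃x ¬A, ¬∃x A ≡ ∀x ¬A, De Morgan for ∧/∨):
  (∃y F(y,y)) ∧ (∀w ¬H(w))
All bound variables are already distinct, so no renaming is needed.
Finally move all quantifiers to the prefix:
  ∃y ∀w (F(y,y) ∧ ¬H(w))
The quantifier ∃y sits under an even number of negations (counting the antecedent side of each →), so it remains existential.

existential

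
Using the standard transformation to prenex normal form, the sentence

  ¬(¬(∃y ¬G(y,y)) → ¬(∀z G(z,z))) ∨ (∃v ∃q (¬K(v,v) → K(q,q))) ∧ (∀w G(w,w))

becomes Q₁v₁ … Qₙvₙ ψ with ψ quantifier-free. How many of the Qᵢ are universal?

3

Rewrite implications/biconditionals: A → B as ¬A ∨ B.
  ¬(¬¬(∃y ¬G(y,y)) ∨ ¬(∀z G(z,z))) ∨ (∃v ∃q (¬¬K(v,v) ∨ K(q,q))) ∧ (∀w G(w,w))
Move each ¬ inward, flipping quantifiers it crosses:
  (∀y G(y,y)) ∧ (∀z G(z,z)) ∨ (∃v ∃q (K(v,v) ∨ K(q,q))) ∧ (∀w G(w,w))
All bound variables are already distinct, so no renaming is needed.
Pull the quantifiers to the front (each side's bound variable is not free in the other side):
  ∀y ∀z ∃v ∃q ∀w (G(y,y) ∧ G(z,z) ∨ (K(v,v) ∨ K(q,q)) ∧ G(w,w))
The prefix is ∀y ∀z ∃v ∃q ∀w: 3 universal, 2 existential.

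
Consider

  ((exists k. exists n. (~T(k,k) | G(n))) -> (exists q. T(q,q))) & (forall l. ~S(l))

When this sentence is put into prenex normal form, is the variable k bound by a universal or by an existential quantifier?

universal

Eliminate → and ↔ using ¬ and ∨.
  (~(exists k. exists n. (~T(k,k) | G(n))) | (exists q. T(q,q))) & (forall l. ~S(l))
Move each ¬ inward, flipping quantifiers it crosses:
  ((forall k. forall n. (T(k,k) & ~G(n))) | (exists q. T(q,q))) & (forall l. ~S(l))
All bound variables are already distinct, so no renaming is needed.
Finally move all quantifiers to the prefix:
  forall k. forall n. exists q. forall l. ((T(k,k) & ~G(n) | T(q,q)) & ~S(l))
The quantifier exists k sits under an odd number of negations (counting the antecedent side of each →), so it flips to forall k.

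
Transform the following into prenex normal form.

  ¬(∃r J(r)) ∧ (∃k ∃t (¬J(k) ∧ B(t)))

Drive negations inward (¬∀x A ≡ ∃x ¬A, ¬∃x A ≡ ∀x ¬A, De Morgan for ∧/∨):
  (∀r ¬J(r)) ∧ (∃k ∃t (¬J(k) ∧ B(t)))
All bound variables are already distinct, so no renaming is needed.
Finally move all quantifiers to the prefix:
  ∀r ∃k ∃t (¬J(r) ∧ ¬J(k) ∧ B(t))

∀r ∃k ∃t (¬J(r) ∧ ¬J(k) ∧ B(t))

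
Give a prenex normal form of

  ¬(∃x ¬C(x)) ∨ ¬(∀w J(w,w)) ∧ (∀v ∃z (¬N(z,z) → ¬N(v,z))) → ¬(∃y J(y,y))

First replace A → B with ¬A ∨ B.
  ¬(¬(∃x ¬C(x)) ∨ ¬(∀w J(w,w)) ∧ (∀v ∃z (¬¬N(z,z) ∨ ¬N(v,z)))) ∨ ¬(∃y J(y,y))
Drive negations inward (¬∀x A ≡ ∃x ¬A, ¬∃x A ≡ ∀x ¬A, De Morgan for ∧/∨):
  (∃x ¬C(x)) ∧ ((∀w J(w,w)) ∨ (∃v ∀z (¬N(z,z) ∧ N(v,z)))) ∨ (∀y ¬J(y,y))
Extract every quantifier outward, since the variables are now distinct and don't occur free across branches:
  ∃x ∀w ∃v ∀z ∀y (¬C(x) ∧ (J(w,w) ∨ ¬N(z,z) ∧ N(v,z)) ∨ ¬J(y,y))

∃x ∀w ∃v ∀z ∀y (¬C(x) ∧ (J(w,w) ∨ ¬N(z,z) ∧ N(v,z)) ∨ ¬J(y,y))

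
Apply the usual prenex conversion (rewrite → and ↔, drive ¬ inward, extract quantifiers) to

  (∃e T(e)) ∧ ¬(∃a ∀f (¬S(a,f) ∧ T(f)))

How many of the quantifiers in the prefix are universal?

Drive negations inward (¬∀x A ≡ ∃x ¬A, ¬∃x A ≡ ∀x ¬A, De Morgan for ∧/∨):
  (∃e T(e)) ∧ (∀a ∃f (S(a,f) ∨ ¬T(f)))
All bound variables are already distinct, so no renaming is needed.
Pull the quantifiers to the front (each side's bound variable is not free in the other side):
  ∃e ∀a ∃f (T(e) ∧ (S(a,f) ∨ ¬T(f)))
The prefix is ∃e ∀a ∃f: 1 universal, 2 existential.

1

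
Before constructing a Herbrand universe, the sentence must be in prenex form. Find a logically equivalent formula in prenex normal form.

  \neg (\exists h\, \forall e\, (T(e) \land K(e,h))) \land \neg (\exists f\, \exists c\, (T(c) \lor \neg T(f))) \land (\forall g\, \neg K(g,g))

Move each ¬ inward, flipping quantifiers it crosses:
  (\forall h\, \exists e\, (\neg T(e) \lor \neg K(e,h))) \land (\forall f\, \forall c\, (\neg T(c) \land T(f))) \land (\forall g\, \neg K(g,g))
All bound variables are already distinct, so no renaming is needed.
Pull the quantifiers to the front (each side's bound variable is not free in the other side):
  \forall h\, \exists e\, \forall f\, \forall c\, \forall g\, ((\neg T(e) \lor \neg K(e,h)) \land \neg T(c) \land T(f) \land \neg K(g,g))

\forall h\, \exists e\, \forall f\, \forall c\, \forall g\, ((\neg T(e) \lor \neg K(e,h)) \land \neg T(c) \land T(f) \land \neg K(g,g))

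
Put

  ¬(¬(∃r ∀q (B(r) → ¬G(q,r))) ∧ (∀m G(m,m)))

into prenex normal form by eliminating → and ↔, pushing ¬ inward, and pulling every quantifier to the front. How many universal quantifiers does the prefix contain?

1

Rewrite implications/biconditionals: A → B as ¬A ∨ B.
  ¬(¬(∃r ∀q (¬B(r) ∨ ¬G(q,r))) ∧ (∀m G(m,m)))
Push ¬ through the quantifiers and connectives to reach negation normal form:
  (∃r ∀q (¬B(r) ∨ ¬G(q,r))) ∨ (∃m ¬G(m,m))
Pull the quantifiers to the front (each side's bound variable is not free in the other side):
  ∃r ∀q ∃m (¬B(r) ∨ ¬G(q,r) ∨ ¬G(m,m))
The prefix is ∃r ∀q ∃m: 1 universal, 2 existential.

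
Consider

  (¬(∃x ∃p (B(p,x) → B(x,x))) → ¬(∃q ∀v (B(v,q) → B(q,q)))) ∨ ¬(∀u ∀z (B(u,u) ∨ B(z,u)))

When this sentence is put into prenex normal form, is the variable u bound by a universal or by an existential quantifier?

existential

Eliminate → and ↔ using ¬ and ∨.
  ¬¬(∃x ∃p (¬B(p,x) ∨ B(x,x))) ∨ ¬(∃q ∀v (¬B(v,q) ∨ B(q,q))) ∨ ¬(∀u ∀z (B(u,u) ∨ B(z,u)))
Move each ¬ inward, flipping quantifiers it crosses:
  (∃x ∃p (¬B(p,x) ∨ B(x,x))) ∨ (∀q ∃v (B(v,q) ∧ ¬B(q,q))) ∨ (∃u ∃z (¬B(u,u) ∧ ¬B(z,u)))
All bound variables are already distinct, so no renaming is needed.
Pull the quantifiers to the front (each side's bound variable is not free in the other side):
  ∃x ∃p ∀q ∃v ∃u ∃z (¬B(p,x) ∨ B(x,x) ∨ B(v,q) ∧ ¬B(q,q) ∨ ¬B(u,u) ∧ ¬B(z,u))
The quantifier ∀u sits under an odd number of negations (counting the antecedent side of each →), so it flips to ∃u.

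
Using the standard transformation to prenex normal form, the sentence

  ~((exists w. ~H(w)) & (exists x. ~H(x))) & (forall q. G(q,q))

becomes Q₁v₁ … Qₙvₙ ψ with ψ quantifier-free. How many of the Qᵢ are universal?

Drive negations inward (¬∀x A ≡ ∃x ¬A, ¬∃x A ≡ ∀x ¬A, De Morgan for ∧/∨):
  ((forall w. H(w)) | (forall x. H(x))) & (forall q. G(q,q))
All bound variables are already distinct, so no renaming is needed.
Pull the quantifiers to the front (each side's bound variable is not free in the other side):
  forall w. forall x. forall q. ((H(w) | H(x)) & G(q,q))
The prefix is forall w forall x forall q: 3 universal, 0 existential.

3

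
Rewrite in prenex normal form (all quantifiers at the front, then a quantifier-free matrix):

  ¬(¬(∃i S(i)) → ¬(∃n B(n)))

First replace A → B with ¬A ∨ B.
  ¬(¬¬(∃i S(i)) ∨ ¬(∃n B(n)))
Drive negations inward (¬∀x A ≡ ∃x ¬A, ¬∃x A ≡ ∀x ¬A, De Morgan for ∧/∨):
  (∀i ¬S(i)) ∧ (∃n B(n))
Pull the quantifiers to the front (each side's bound variable is not free in the other side):
  ∀i ∃n (¬S(i) ∧ B(n))

∀i ∃n (¬S(i) ∧ B(n))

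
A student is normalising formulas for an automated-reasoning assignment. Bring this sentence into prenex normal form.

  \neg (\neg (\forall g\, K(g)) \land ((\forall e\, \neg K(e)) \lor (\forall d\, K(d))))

Move each ¬ inward, flipping quantifiers it crosses:
  (\forall g\, K(g)) \lor (\exists e\, K(e)) \land (\exists d\, \neg K(d))
Extract every quantifier outward, since the variables are now distinct and don't occur free across branches:
  \forall g\, \exists e\, \exists d\, (K(g) \lor K(e) \land \neg K(d))

\forall g\, \exists e\, \exists d\, (K(g) \lor K(e) \land \neg K(d))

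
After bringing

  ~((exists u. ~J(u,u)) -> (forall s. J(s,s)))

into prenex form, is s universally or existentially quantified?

Rewrite implications/biconditionals: A → B as ¬A ∨ B.
  ~(~(exists u. ~J(u,u)) | (forall s. J(s,s)))
Move each ¬ inward, flipping quantifiers it crosses:
  (exists u. ~J(u,u)) & (exists s. ~J(s,s))
Pull the quantifiers to the front (each side's bound variable is not free in the other side):
  exists u. exists s. (~J(u,u) & ~J(s,s))
The quantifier forall s sits under an odd number of negations (counting the antecedent side of each →), so it flips to exists s.

existential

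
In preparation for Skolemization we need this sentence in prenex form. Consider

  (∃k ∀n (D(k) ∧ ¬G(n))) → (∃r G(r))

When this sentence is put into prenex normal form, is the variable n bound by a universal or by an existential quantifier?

Eliminate → and ↔ using ¬ and ∨.
  ¬(∃k ∀n (D(k) ∧ ¬G(n))) ∨ (∃r G(r))
Move each ¬ inward, flipping quantifiers it crosses:
  (∀k ∃n (¬D(k) ∨ G(n))) ∨ (∃r G(r))
Extract every quantifier outward, since the variables are now distinct and don't occur free across branches:
  ∀k ∃n ∃r (¬D(k) ∨ G(n) ∨ G(r))
The quantifier ∀n sits under an odd number of negations (counting the antecedent side of each →), so it flips to ∃n.

existential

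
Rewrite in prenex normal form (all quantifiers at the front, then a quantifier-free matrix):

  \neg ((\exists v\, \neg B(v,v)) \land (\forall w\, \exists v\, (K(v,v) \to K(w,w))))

\forall v\, \exists w\, \forall v1\, (B(v,v) \lor K(v1,v1) \land \neg K(w,w))

Rewrite implications/biconditionals: A → B as ¬A ∨ B.
  \neg ((\exists v\, \neg B(v,v)) \land (\forall w\, \exists v\, (\neg K(v,v) \lor K(w,w))))
Push ¬ through the quantifiers and connectives to reach negation normal form:
  (\forall v\, B(v,v)) \lor (\exists w\, \forall v\, (K(v,v) \land \neg K(w,w)))
Give each quantifier a distinct variable: v↦v1.
  (\forall v\, B(v,v)) \lor (\exists w\, \forall v1\, (K(v1,v1) \land \neg K(w,w)))
Pull the quantifiers to the front (each side's bound variable is not free in the other side):
  \forall v\, \exists w\, \forall v1\, (B(v,v) \lor K(v1,v1) \land \neg K(w,w))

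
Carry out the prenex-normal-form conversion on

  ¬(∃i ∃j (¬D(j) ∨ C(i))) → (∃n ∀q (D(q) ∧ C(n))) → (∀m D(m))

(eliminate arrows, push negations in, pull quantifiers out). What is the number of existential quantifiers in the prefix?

Rewrite implications/biconditionals: A → B as ¬A ∨ B.
  ¬¬(∃i ∃j (¬D(j) ∨ C(i))) ∨ ¬(∃n ∀q (D(q) ∧ C(n))) ∨ (∀m D(m))
Drive negations inward (¬∀x A ≡ ∃x ¬A, ¬∃x A ≡ ∀x ¬A, De Morgan for ∧/∨):
  (∃i ∃j (¬D(j) ∨ C(i))) ∨ (∀n ∃q (¬D(q) ∨ ¬C(n))) ∨ (∀m D(m))
All bound variables are already distinct, so no renaming is needed.
Pull the quantifiers to the front (each side's bound variable is not free in the other side):
  ∃i ∃j ∀n ∃q ∀m (¬D(j) ∨ C(i) ∨ ¬D(q) ∨ ¬C(n) ∨ D(m))
The prefix is ∃i ∃j ∀n ∃q ∀m: 2 universal, 3 existential.

3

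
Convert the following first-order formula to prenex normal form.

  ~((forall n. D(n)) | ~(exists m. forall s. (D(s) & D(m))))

Push ¬ through the quantifiers and connectives to reach negation normal form:
  (exists n. ~D(n)) & (exists m. forall s. (D(s) & D(m)))
All bound variables are already distinct, so no renaming is needed.
Extract every quantifier outward, since the variables are now distinct and don't occur free across branches:
  exists n. exists m. forall s. (~D(n) & D(s) & D(m))

exists n. exists m. forall s. (~D(n) & D(s) & D(m))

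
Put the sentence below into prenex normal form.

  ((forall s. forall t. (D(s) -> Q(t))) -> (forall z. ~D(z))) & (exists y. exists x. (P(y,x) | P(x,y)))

First replace A → B with ¬A ∨ B.
  (~(forall s. forall t. (~D(s) | Q(t))) | (forall z. ~D(z))) & (exists y. exists x. (P(y,x) | P(x,y)))
Push ¬ through the quantifiers and connectives to reach negation normal form:
  ((exists s. exists t. (D(s) & ~Q(t))) | (forall z. ~D(z))) & (exists y. exists x. (P(y,x) | P(x,y)))
All bound variables are already distinct, so no renaming is needed.
Finally move all quantifiers to the prefix:
  exists s. exists t. forall z. exists y. exists x. ((D(s) & ~Q(t) | ~D(z)) & (P(y,x) | P(x,y)))

exists s. exists t. forall z. exists y. exists x. ((D(s) & ~Q(t) | ~D(z)) & (P(y,x) | P(x,y)))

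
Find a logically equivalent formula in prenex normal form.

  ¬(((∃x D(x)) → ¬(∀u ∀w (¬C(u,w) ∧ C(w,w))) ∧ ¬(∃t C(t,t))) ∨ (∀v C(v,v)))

Eliminate → and ↔ using ¬ and ∨.
  ¬(¬(∃x D(x)) ∨ ¬(∀u ∀w (¬C(u,w) ∧ C(w,w))) ∧ ¬(∃t C(t,t)) ∨ (∀v C(v,v)))
Push ¬ through the quantifiers and connectives to reach negation normal form:
  (∃x D(x)) ∧ ((∀u ∀w (¬C(u,w) ∧ C(w,w))) ∨ (∃t C(t,t))) ∧ (∃v ¬C(v,v))
All bound variables are already distinct, so no renaming is needed.
Finally move all quantifiers to the prefix:
  ∃x ∀u ∀w ∃t ∃v (D(x) ∧ (¬C(u,w) ∧ C(w,w) ∨ C(t,t)) ∧ ¬C(v,v))

∃x ∀u ∀w ∃t ∃v (D(x) ∧ (¬C(u,w) ∧ C(w,w) ∨ C(t,t)) ∧ ¬C(v,v))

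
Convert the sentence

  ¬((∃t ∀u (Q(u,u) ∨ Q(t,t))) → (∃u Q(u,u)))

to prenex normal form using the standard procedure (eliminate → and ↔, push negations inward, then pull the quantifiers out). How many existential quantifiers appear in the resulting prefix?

1

Rewrite implications/biconditionals: A → B as ¬A ∨ B.
  ¬(¬(∃t ∀u (Q(u,u) ∨ Q(t,t))) ∨ (∃u Q(u,u)))
Push ¬ through the quantifiers and connectives to reach negation normal form:
  (∃t ∀u (Q(u,u) ∨ Q(t,t))) ∧ (∀u ¬Q(u,u))
Give each quantifier a distinct variable: u↦b.
  (∃t ∀u (Q(u,u) ∨ Q(t,t))) ∧ (∀b ¬Q(b,b))
Finally move all quantifiers to the prefix:
  ∃t ∀u ∀b ((Q(u,u) ∨ Q(t,t)) ∧ ¬Q(b,b))
The prefix is ∃t ∀u ∀b: 2 universal, 1 existential.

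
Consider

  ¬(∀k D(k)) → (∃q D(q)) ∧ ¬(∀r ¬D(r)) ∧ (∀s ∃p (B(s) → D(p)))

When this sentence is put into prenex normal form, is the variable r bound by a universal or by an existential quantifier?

existential

Rewrite implications/biconditionals: A → B as ¬A ∨ B.
  ¬¬(∀k D(k)) ∨ (∃q D(q)) ∧ ¬(∀r ¬D(r)) ∧ (∀s ∃p (¬B(s) ∨ D(p)))
Push ¬ through the quantifiers and connectives to reach negation normal form:
  (∀k D(k)) ∨ (∃q D(q)) ∧ (∃r D(r)) ∧ (∀s ∃p (¬B(s) ∨ D(p)))
All bound variables are already distinct, so no renaming is needed.
Finally move all quantifiers to the prefix:
  ∀k ∃q ∃r ∀s ∃p (D(k) ∨ D(q) ∧ D(r) ∧ (¬B(s) ∨ D(p)))
The quantifier ∀r sits under an odd number of negations (counting the antecedent side of each →), so it flips to ∃r.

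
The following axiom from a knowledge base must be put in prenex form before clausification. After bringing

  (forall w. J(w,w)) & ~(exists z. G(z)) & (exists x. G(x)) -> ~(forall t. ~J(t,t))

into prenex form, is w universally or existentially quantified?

existential

Eliminate → and ↔ using ¬ and ∨.
  ~((forall w. J(w,w)) & ~(exists z. G(z)) & (exists x. G(x))) | ~(forall t. ~J(t,t))
Drive negations inward (¬∀x A ≡ ∃x ¬A, ¬∃x A ≡ ∀x ¬A, De Morgan for ∧/∨):
  (exists w. ~J(w,w)) | (exists z. G(z)) | (forall x. ~G(x)) | (exists t. J(t,t))
All bound variables are already distinct, so no renaming is needed.
Extract every quantifier outward, since the variables are now distinct and don't occur free across branches:
  exists w. exists z. forall x. exists t. (~J(w,w) | G(z) | ~G(x) | J(t,t))
The quantifier forall w sits under an odd number of negations (counting the antecedent side of each →), so it flips to exists w.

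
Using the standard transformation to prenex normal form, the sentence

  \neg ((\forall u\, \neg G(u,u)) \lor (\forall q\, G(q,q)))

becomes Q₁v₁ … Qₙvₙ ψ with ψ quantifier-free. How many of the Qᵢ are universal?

Move each ¬ inward, flipping quantifiers it crosses:
  (\exists u\, G(u,u)) \land (\exists q\, \neg G(q,q))
All bound variables are already distinct, so no renaming is needed.
Pull the quantifiers to the front (each side's bound variable is not free in the other side):
  \exists u\, \exists q\, (G(u,u) \land \neg G(q,q))
The prefix is \exists u \exists q: 0 universal, 2 existential.

0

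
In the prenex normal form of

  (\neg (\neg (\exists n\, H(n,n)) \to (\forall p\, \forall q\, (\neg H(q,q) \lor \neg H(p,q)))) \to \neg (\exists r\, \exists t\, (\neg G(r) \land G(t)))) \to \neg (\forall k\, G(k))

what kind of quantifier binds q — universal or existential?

existential

First replace A → B with ¬A ∨ B.
  \neg (\neg \neg (\neg \neg (\exists n\, H(n,n)) \lor (\forall p\, \forall q\, (\neg H(q,q) \lor \neg H(p,q)))) \lor \neg (\exists r\, \exists t\, (\neg G(r) \land G(t)))) \lor \neg (\forall k\, G(k))
Push ¬ through the quantifiers and connectives to reach negation normal form:
  (\forall n\, \neg H(n,n)) \land (\exists p\, \exists q\, (H(q,q) \land H(p,q))) \land (\exists r\, \exists t\, (\neg G(r) \land G(t))) \lor (\exists k\, \neg G(k))
All bound variables are already distinct, so no renaming is needed.
Extract every quantifier outward, since the variables are now distinct and don't occur free across branches:
  \forall n\, \exists p\, \exists q\, \exists r\, \exists t\, \exists k\, (\neg H(n,n) \land H(q,q) \land H(p,q) \land \neg G(r) \land G(t) \lor \neg G(k))
The quantifier \forall q sits under an odd number of negations (counting the antecedent side of each →), so it flips to \exists q.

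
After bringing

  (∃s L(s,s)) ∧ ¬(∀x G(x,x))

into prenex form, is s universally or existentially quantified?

existential

Push ¬ through the quantifiers and connectives to reach negation normal form:
  (∃s L(s,s)) ∧ (∃x ¬G(x,x))
All bound variables are already distinct, so no renaming is needed.
Pull the quantifiers to the front (each side's bound variable is not free in the other side):
  ∃s ∃x (L(s,s) ∧ ¬G(x,x))
The quantifier ∃s sits under an even number of negations, so it remains existential.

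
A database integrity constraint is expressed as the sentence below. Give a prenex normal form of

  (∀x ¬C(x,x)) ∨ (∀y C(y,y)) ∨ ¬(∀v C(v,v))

Push ¬ through the quantifiers and connectives to reach negation normal form:
  (∀x ¬C(x,x)) ∨ (∀y C(y,y)) ∨ (∃v ¬C(v,v))
Finally move all quantifiers to the prefix:
  ∀x ∀y ∃v (¬C(x,x) ∨ C(y,y) ∨ ¬C(v,v))

∀x ∀y ∃v (¬C(x,x) ∨ C(y,y) ∨ ¬C(v,v))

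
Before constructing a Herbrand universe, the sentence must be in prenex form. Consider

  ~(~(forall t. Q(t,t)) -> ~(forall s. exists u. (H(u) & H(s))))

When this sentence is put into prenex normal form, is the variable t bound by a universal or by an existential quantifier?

Eliminate → and ↔ using ¬ and ∨.
  ~(~~(forall t. Q(t,t)) | ~(forall s. exists u. (H(u) & H(s))))
Move each ¬ inward, flipping quantifiers it crosses:
  (exists t. ~Q(t,t)) & (forall s. exists u. (H(u) & H(s)))
All bound variables are already distinct, so no renaming is needed.
Extract every quantifier outward, since the variables are now distinct and don't occur free across branches:
  exists t. forall s. exists u. (~Q(t,t) & H(u) & H(s))
The quantifier forall t sits under an odd number of negations (counting the antecedent side of each →), so it flips to exists t.

existential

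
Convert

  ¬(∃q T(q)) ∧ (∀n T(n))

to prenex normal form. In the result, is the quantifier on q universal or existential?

universal

Push ¬ through the quantifiers and connectives to reach negation normal form:
  (∀q ¬T(q)) ∧ (∀n T(n))
Pull the quantifiers to the front (each side's bound variable is not free in the other side):
  ∀q ∀n (¬T(q) ∧ T(n))
The quantifier ∃q sits under an odd number of negations, so it flips to ∀q.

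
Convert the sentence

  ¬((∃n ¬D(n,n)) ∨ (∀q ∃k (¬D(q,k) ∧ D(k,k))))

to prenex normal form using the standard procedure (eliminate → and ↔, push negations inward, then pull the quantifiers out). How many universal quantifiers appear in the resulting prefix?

2

Move each ¬ inward, flipping quantifiers it crosses:
  (∀n D(n,n)) ∧ (∃q ∀k (D(q,k) ∨ ¬D(k,k)))
Pull the quantifiers to the front (each side's bound variable is not free in the other side):
  ∀n ∃q ∀k (D(n,n) ∧ (D(q,k) ∨ ¬D(k,k)))
The prefix is ∀n ∃q ∀k: 2 universal, 1 existential.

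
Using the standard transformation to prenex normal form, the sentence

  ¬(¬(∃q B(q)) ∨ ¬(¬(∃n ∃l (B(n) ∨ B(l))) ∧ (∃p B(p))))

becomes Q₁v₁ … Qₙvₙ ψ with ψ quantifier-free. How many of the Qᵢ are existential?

2

Drive negations inward (¬∀x A ≡ ∃x ¬A, ¬∃x A ≡ ∀x ¬A, De Morgan for ∧/∨):
  (∃q B(q)) ∧ (∀n ∀l (¬B(n) ∧ ¬B(l))) ∧ (∃p B(p))
All bound variables are already distinct, so no renaming is needed.
Extract every quantifier outward, since the variables are now distinct and don't occur free across branches:
  ∃q ∀n ∀l ∃p (B(q) ∧ ¬B(n) ∧ ¬B(l) ∧ B(p))
The prefix is ∃q ∀n ∀l ∃p: 2 universal, 2 existential.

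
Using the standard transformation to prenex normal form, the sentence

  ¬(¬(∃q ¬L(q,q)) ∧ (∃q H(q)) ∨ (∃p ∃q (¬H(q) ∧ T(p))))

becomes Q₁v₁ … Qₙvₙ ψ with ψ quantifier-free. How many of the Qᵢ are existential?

Push ¬ through the quantifiers and connectives to reach negation normal form:
  ((∃q ¬L(q,q)) ∨ (∀q ¬H(q))) ∧ (∀p ∀q (H(q) ∨ ¬T(p)))
Standardize variables apart so no two quantifiers bind the same name: q↦y, q↦u.
  ((∃q ¬L(q,q)) ∨ (∀y ¬H(y))) ∧ (∀p ∀u (H(u) ∨ ¬T(p)))
Extract every quantifier outward, since the variables are now distinct and don't occur free across branches:
  ∃q ∀y ∀p ∀u ((¬L(q,q) ∨ ¬H(y)) ∧ (H(u) ∨ ¬T(p)))
The prefix is ∃q ∀y ∀p ∀u: 3 universal, 1 existential.

1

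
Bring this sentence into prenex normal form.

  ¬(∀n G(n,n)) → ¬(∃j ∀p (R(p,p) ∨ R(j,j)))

∀n ∀j ∃p (G(n,n) ∨ ¬R(p,p) ∧ ¬R(j,j))

Rewrite implications/biconditionals: A → B as ¬A ∨ B.
  ¬¬(∀n G(n,n)) ∨ ¬(∃j ∀p (R(p,p) ∨ R(j,j)))
Drive negations inward (¬∀x A ≡ ∃x ¬A, ¬∃x A ≡ ∀x ¬A, De Morgan for ∧/∨):
  (∀n G(n,n)) ∨ (∀j ∃p (¬R(p,p) ∧ ¬R(j,j)))
Finally move all quantifiers to the prefix:
  ∀n ∀j ∃p (G(n,n) ∨ ¬R(p,p) ∧ ¬R(j,j))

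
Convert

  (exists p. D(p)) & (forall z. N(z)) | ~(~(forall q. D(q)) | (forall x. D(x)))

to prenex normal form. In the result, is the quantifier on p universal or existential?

Move each ¬ inward, flipping quantifiers it crosses:
  (exists p. D(p)) & (forall z. N(z)) | (forall q. D(q)) & (exists x. ~D(x))
All bound variables are already distinct, so no renaming is needed.
Finally move all quantifiers to the prefix:
  exists p. forall z. forall q. exists x. (D(p) & N(z) | D(q) & ~D(x))
The quantifier exists p sits under an even number of negations, so it remains existential.

existential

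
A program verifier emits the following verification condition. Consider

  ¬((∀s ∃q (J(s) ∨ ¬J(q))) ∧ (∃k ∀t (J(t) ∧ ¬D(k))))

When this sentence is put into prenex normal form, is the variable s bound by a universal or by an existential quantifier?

existential

Drive negations inward (¬∀x A ≡ ∃x ¬A, ¬∃x A ≡ ∀x ¬A, De Morgan for ∧/∨):
  (∃s ∀q (¬J(s) ∧ J(q))) ∨ (∀k ∃t (¬J(t) ∨ D(k)))
Finally move all quantifiers to the prefix:
  ∃s ∀q ∀k ∃t (¬J(s) ∧ J(q) ∨ ¬J(t) ∨ D(k))
The quantifier ∀s sits under an odd number of negations, so it flips to ∃s.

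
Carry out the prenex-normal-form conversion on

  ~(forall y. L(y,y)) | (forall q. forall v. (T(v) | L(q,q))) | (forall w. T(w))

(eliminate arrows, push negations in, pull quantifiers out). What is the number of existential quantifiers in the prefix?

Drive negations inward (¬∀x A ≡ ∃x ¬A, ¬∃x A ≡ ∀x ¬A, De Morgan for ∧/∨):
  (exists y. ~L(y,y)) | (forall q. forall v. (T(v) | L(q,q))) | (forall w. T(w))
All bound variables are already distinct, so no renaming is needed.
Extract every quantifier outward, since the variables are now distinct and don't occur free across branches:
  exists y. forall q. forall v. forall w. (~L(y,y) | T(v) | L(q,q) | T(w))
The prefix is exists y forall q forall v forall w: 3 universal, 1 existential.

1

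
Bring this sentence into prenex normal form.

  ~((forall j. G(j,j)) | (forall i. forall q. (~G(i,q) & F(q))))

Push ¬ through the quantifiers and connectives to reach negation normal form:
  (exists j. ~G(j,j)) & (exists i. exists q. (G(i,q) | ~F(q)))
All bound variables are already distinct, so no renaming is needed.
Finally move all quantifiers to the prefix:
  exists j. exists i. exists q. (~G(j,j) & (G(i,q) | ~F(q)))

exists j. exists i. exists q. (~G(j,j) & (G(i,q) | ~F(q)))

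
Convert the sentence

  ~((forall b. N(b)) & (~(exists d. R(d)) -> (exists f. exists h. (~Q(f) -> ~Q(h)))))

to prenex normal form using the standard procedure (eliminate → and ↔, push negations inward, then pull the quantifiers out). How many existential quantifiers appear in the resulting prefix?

1

Eliminate → and ↔ using ¬ and ∨.
  ~((forall b. N(b)) & (~~(exists d. R(d)) | (exists f. exists h. (~~Q(f) | ~Q(h)))))
Move each ¬ inward, flipping quantifiers it crosses:
  (exists b. ~N(b)) | (forall d. ~R(d)) & (forall f. forall h. (~Q(f) & Q(h)))
Pull the quantifiers to the front (each side's bound variable is not free in the other side):
  exists b. forall d. forall f. forall h. (~N(b) | ~R(d) & ~Q(f) & Q(h))
The prefix is exists b forall d forall f forall h: 3 universal, 1 existential.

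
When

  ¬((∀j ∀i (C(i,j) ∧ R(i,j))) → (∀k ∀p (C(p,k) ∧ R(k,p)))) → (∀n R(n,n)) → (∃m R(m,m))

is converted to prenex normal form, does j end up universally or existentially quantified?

existential

First replace A → B with ¬A ∨ B.
  ¬¬(¬(∀j ∀i (C(i,j) ∧ R(i,j))) ∨ (∀k ∀p (C(p,k) ∧ R(k,p)))) ∨ ¬(∀n R(n,n)) ∨ (∃m R(m,m))
Push ¬ through the quantifiers and connectives to reach negation normal form:
  (∃j ∃i (¬C(i,j) ∨ ¬R(i,j))) ∨ (∀k ∀p (C(p,k) ∧ R(k,p))) ∨ (∃n ¬R(n,n)) ∨ (∃m R(m,m))
All bound variables are already distinct, so no renaming is needed.
Extract every quantifier outward, since the variables are now distinct and don't occur free across branches:
  ∃j ∃i ∀k ∀p ∃n ∃m (¬C(i,j) ∨ ¬R(i,j) ∨ C(p,k) ∧ R(k,p) ∨ ¬R(n,n) ∨ R(m,m))
The quantifier ∀j sits under an odd number of negations (counting the antecedent side of each →), so it flips to ∃j.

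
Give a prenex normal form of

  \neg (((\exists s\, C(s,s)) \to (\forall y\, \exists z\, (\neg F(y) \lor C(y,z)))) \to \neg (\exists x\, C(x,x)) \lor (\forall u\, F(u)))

\forall s\, \forall y\, \exists z\, \exists x\, \exists u\, ((\neg C(s,s) \lor \neg F(y) \lor C(y,z)) \land C(x,x) \land \neg F(u))

First replace A → B with ¬A ∨ B.
  \neg (\neg (\neg (\exists s\, C(s,s)) \lor (\forall y\, \exists z\, (\neg F(y) \lor C(y,z)))) \lor \neg (\exists x\, C(x,x)) \lor (\forall u\, F(u)))
Move each ¬ inward, flipping quantifiers it crosses:
  ((\forall s\, \neg C(s,s)) \lor (\forall y\, \exists z\, (\neg F(y) \lor C(y,z)))) \land (\exists x\, C(x,x)) \land (\exists u\, \neg F(u))
All bound variables are already distinct, so no renaming is needed.
Pull the quantifiers to the front (each side's bound variable is not free in the other side):
  \forall s\, \forall y\, \exists z\, \exists x\, \exists u\, ((\neg C(s,s) \lor \neg F(y) \lor C(y,z)) \land C(x,x) \land \neg F(u))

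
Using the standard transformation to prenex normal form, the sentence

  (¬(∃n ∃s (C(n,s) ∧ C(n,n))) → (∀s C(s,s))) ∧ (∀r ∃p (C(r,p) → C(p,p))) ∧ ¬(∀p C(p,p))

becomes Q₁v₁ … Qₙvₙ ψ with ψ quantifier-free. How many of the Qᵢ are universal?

2

Rewrite implications/biconditionals: A → B as ¬A ∨ B.
  (¬¬(∃n ∃s (C(n,s) ∧ C(n,n))) ∨ (∀s C(s,s))) ∧ (∀r ∃p (¬C(r,p) ∨ C(p,p))) ∧ ¬(∀p C(p,p))
Move each ¬ inward, flipping quantifiers it crosses:
  ((∃n ∃s (C(n,s) ∧ C(n,n))) ∨ (∀s C(s,s))) ∧ (∀r ∃p (¬C(r,p) ∨ C(p,p))) ∧ (∃p ¬C(p,p))
Give each quantifier a distinct variable: s↦c, p↦x.
  ((∃n ∃s (C(n,s) ∧ C(n,n))) ∨ (∀c C(c,c))) ∧ (∀r ∃p (¬C(r,p) ∨ C(p,p))) ∧ (∃x ¬C(x,x))
Extract every quantifier outward, since the variables are now distinct and don't occur free across branches:
  ∃n ∃s ∀c ∀r ∃p ∃x ((C(n,s) ∧ C(n,n) ∨ C(c,c)) ∧ (¬C(r,p) ∨ C(p,p)) ∧ ¬C(x,x))
The prefix is ∃n ∃s ∀c ∀r ∃p ∃x: 2 universal, 4 existential.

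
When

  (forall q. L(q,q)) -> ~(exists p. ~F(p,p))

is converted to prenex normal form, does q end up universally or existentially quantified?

First replace A → B with ¬A ∨ B.
  ~(forall q. L(q,q)) | ~(exists p. ~F(p,p))
Drive negations inward (¬∀x A ≡ ∃x ¬A, ¬∃x A ≡ ∀x ¬A, De Morgan for ∧/∨):
  (exists q. ~L(q,q)) | (forall p. F(p,p))
All bound variables are already distinct, so no renaming is needed.
Extract every quantifier outward, since the variables are now distinct and don't occur free across branches:
  exists q. forall p. (~L(q,q) | F(p,p))
The quantifier forall q sits under an odd number of negations (counting the antecedent side of each →), so it flips to exists q.

existential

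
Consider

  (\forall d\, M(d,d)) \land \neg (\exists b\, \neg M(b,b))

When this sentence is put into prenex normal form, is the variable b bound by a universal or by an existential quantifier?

Drive negations inward (¬∀x A ≡ ∃x ¬A, ¬∃x A ≡ ∀x ¬A, De Morgan for ∧/∨):
  (\forall d\, M(d,d)) \land (\forall b\, M(b,b))
Pull the quantifiers to the front (each side's bound variable is not free in the other side):
  \forall d\, \forall b\, (M(d,d) \land M(b,b))
The quantifier \exists b sits under an odd number of negations, so it flips to \forall b.

universal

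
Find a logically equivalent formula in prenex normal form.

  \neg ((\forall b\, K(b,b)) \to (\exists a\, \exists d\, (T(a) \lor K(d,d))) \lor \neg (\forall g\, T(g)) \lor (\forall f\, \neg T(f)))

\forall b\, \forall a\, \forall d\, \forall g\, \exists f\, (K(b,b) \land \neg T(a) \land \neg K(d,d) \land T(g) \land T(f))

Rewrite implications/biconditionals: A → B as ¬A ∨ B.
  \neg (\neg (\forall b\, K(b,b)) \lor (\exists a\, \exists d\, (T(a) \lor K(d,d))) \lor \neg (\forall g\, T(g)) \lor (\forall f\, \neg T(f)))
Move each ¬ inward, flipping quantifiers it crosses:
  (\forall b\, K(b,b)) \land (\forall a\, \forall d\, (\neg T(a) \land \neg K(d,d))) \land (\forall g\, T(g)) \land (\exists f\, T(f))
All bound variables are already distinct, so no renaming is needed.
Pull the quantifiers to the front (each side's bound variable is not free in the other side):
  \forall b\, \forall a\, \forall d\, \forall g\, \exists f\, (K(b,b) \land \neg T(a) \land \neg K(d,d) \land T(g) \land T(f))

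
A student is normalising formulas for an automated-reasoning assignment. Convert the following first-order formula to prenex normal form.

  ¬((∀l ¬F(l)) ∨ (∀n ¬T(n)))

Drive negations inward (¬∀x A ≡ ∃x ¬A, ¬∃x A ≡ ∀x ¬A, De Morgan for ∧/∨):
  (∃l F(l)) ∧ (∃n T(n))
Pull the quantifiers to the front (each side's bound variable is not free in the other side):
  ∃l ∃n (F(l) ∧ T(n))

∃l ∃n (F(l) ∧ T(n))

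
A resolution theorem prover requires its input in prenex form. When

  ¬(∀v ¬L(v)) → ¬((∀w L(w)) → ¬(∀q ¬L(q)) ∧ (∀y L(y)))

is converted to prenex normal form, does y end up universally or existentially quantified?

Rewrite implications/biconditionals: A → B as ¬A ∨ B.
  ¬¬(∀v ¬L(v)) ∨ ¬(¬(∀w L(w)) ∨ ¬(∀q ¬L(q)) ∧ (∀y L(y)))
Move each ¬ inward, flipping quantifiers it crosses:
  (∀v ¬L(v)) ∨ (∀w L(w)) ∧ ((∀q ¬L(q)) ∨ (∃y ¬L(y)))
Pull the quantifiers to the front (each side's bound variable is not free in the other side):
  ∀v ∀w ∀q ∃y (¬L(v) ∨ L(w) ∧ (¬L(q) ∨ ¬L(y)))
The quantifier ∀y sits under an odd number of negations (counting the antecedent side of each →), so it flips to ∃y.

existential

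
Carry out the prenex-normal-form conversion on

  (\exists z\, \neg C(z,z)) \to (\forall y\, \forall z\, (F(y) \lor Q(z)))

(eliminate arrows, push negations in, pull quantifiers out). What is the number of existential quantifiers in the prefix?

Eliminate → and ↔ using ¬ and ∨.
  \neg (\exists z\, \neg C(z,z)) \lor (\forall y\, \forall z\, (F(y) \lor Q(z)))
Push ¬ through the quantifiers and connectives to reach negation normal form:
  (\forall z\, C(z,z)) \lor (\forall y\, \forall z\, (F(y) \lor Q(z)))
Give each quantifier a distinct variable: z↦w1.
  (\forall z\, C(z,z)) \lor (\forall y\, \forall w1\, (F(y) \lor Q(w1)))
Pull the quantifiers to the front (each side's bound variable is not free in the other side):
  \forall z\, \forall y\, \forall w1\, (C(z,z) \lor F(y) \lor Q(w1))
The prefix is \forall z \forall y \forall w1: 3 universal, 0 existential.

0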